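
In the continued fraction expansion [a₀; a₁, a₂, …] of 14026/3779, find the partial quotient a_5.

14

14026 = 3·3779 + 2689, so a_0 = 3
3779 = 1·2689 + 1090, so a_1 = 1
2689 = 2·1090 + 509, so a_2 = 2
1090 = 2·509 + 72, so a_3 = 2
509 = 7·72 + 5, so a_4 = 7
72 = 14·5 + 2, so a_5 = 14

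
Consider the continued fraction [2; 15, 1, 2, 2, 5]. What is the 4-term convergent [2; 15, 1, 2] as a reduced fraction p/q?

97/47

a_0 = 2: 2/1
a_1 = 15: 31/15
a_2 = 1: 33/16
a_3 = 2: 97/47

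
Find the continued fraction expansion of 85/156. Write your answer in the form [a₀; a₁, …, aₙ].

[0; 1, 1, 5, 14]

85 ÷ 156 → quotient 0, remainder 85
156 ÷ 85 → quotient 1, remainder 71
85 ÷ 71 → quotient 1, remainder 14
71 ÷ 14 → quotient 5, remainder 1
14 ÷ 1 → quotient 14, remainder 0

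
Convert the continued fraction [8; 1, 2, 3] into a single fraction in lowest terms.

87/10

Work from the innermost term outward:
Start with 3.
2 + 1/(3/1) = 2 + 1/3 = 7/3
1 + 1/(7/3) = 1 + 3/7 = 10/7
8 + 1/(10/7) = 8 + 7/10 = 87/10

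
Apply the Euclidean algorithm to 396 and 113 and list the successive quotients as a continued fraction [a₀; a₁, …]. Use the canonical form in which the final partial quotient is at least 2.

[3; 1, 1, 56]

Run the Euclidean algorithm, recording each quotient:
396 ÷ 113 → quotient 3, remainder 57
113 ÷ 57 → quotient 1, remainder 56
57 ÷ 56 → quotient 1, remainder 1
56 ÷ 1 → quotient 56, remainder 0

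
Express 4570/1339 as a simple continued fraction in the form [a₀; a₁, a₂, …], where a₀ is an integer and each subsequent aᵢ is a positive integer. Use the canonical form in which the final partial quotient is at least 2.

Repeatedly divide and take the remainder:
⌊4570/1339⌋ = 3, remainder 553
⌊1339/553⌋ = 2, remainder 233
⌊553/233⌋ = 2, remainder 87
⌊233/87⌋ = 2, remainder 59
⌊87/59⌋ = 1, remainder 28
⌊59/28⌋ = 2, remainder 3
⌊28/3⌋ = 9, remainder 1
⌊3/1⌋ = 3, remainder 0

[3; 2, 2, 2, 1, 2, 9, 3]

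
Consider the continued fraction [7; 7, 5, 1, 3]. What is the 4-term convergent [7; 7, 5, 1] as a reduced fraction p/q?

Work from the innermost term outward:
Start with 1.
5 + 1/(1/1) = 5 + 1/1 = 6/1
7 + 1/(6/1) = 7 + 1/6 = 43/6
7 + 1/(43/6) = 7 + 6/43 = 307/43

307/43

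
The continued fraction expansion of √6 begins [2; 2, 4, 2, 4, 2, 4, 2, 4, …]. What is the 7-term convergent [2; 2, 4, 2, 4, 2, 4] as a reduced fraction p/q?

Start with 4.
2 + 1/(4/1) = 2 + 1/4 = 9/4
4 + 1/(9/4) = 4 + 4/9 = 40/9
2 + 1/(40/9) = 2 + 9/40 = 89/40
4 + 1/(89/40) = 4 + 40/89 = 396/89
2 + 1/(396/89) = 2 + 89/396 = 881/396
2 + 1/(881/396) = 2 + 396/881 = 2158/881

2158/881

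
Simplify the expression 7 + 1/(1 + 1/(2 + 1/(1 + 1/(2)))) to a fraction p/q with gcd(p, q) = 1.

85/11

a_0 = 7: 7/1
a_1 = 1: 8/1
a_2 = 2: 23/3
a_3 = 1: 31/4
a_4 = 2: 85/11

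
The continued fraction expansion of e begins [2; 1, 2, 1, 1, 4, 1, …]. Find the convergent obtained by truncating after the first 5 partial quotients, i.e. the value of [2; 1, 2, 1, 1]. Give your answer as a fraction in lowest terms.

a_0 = 2: 2/1
a_1 = 1: 3/1
a_2 = 2: 8/3
a_3 = 1: 11/4
a_4 = 1: 19/7

19/7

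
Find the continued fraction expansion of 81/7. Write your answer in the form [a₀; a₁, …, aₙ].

Apply division with remainder until the remainder is 0:
81 ÷ 7 → quotient 11, remainder 4
7 ÷ 4 → quotient 1, remainder 3
4 ÷ 3 → quotient 1, remainder 1
3 ÷ 1 → quotient 3, remainder 0

[11; 1, 1, 3]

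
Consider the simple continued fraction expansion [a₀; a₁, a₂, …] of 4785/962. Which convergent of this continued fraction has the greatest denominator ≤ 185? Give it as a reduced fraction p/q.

383/77

a_0 = 4: 4/1  (≤ bound)
a_1 = 1: 5/1  (≤ bound)
a_2 = 37: 189/38  (≤ bound)
a_3 = 2: 383/77  (≤ bound)
a_4 = 12: 4785/962  (> 185, stop)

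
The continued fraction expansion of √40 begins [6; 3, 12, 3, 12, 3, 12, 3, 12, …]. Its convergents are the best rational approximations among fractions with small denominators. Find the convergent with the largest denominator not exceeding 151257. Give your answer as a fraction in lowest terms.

a_0 = 6: 6/1  (≤ bound)
a_1 = 3: 19/3  (≤ bound)
a_2 = 12: 234/37  (≤ bound)
a_3 = 3: 721/114  (≤ bound)
a_4 = 12: 8886/1405  (≤ bound)
a_5 = 3: 27379/4329  (≤ bound)
a_6 = 12: 337434/53353  (≤ bound)
a_7 = 3: 1039681/164388  (> 151257, stop)

337434/53353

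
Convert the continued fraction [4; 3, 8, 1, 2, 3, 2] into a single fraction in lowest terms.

Start with 2.
3 + 1/(2/1) = 3 + 1/2 = 7/2
2 + 1/(7/2) = 2 + 2/7 = 16/7
1 + 1/(16/7) = 1 + 7/16 = 23/16
8 + 1/(23/16) = 8 + 16/23 = 200/23
3 + 1/(200/23) = 3 + 23/200 = 623/200
4 + 1/(623/200) = 4 + 200/623 = 2692/623

2692/623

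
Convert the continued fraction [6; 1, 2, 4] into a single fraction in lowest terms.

87/13

a_0 = 6: 6/1
a_1 = 1: 7/1
a_2 = 2: 20/3
a_3 = 4: 87/13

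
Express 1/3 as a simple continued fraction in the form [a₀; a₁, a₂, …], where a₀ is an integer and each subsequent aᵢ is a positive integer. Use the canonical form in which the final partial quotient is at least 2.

Apply division with remainder until the remainder is 0:
1 = 0·3 + 1, so a_0 = 0
3 = 3·1 + 0, so a_1 = 3

[0; 3]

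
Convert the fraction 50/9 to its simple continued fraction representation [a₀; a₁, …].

50 = 5·9 + 5, so a_0 = 5
9 = 1·5 + 4, so a_1 = 1
5 = 1·4 + 1, so a_2 = 1
4 = 4·1 + 0, so a_3 = 4

[5; 1, 1, 4]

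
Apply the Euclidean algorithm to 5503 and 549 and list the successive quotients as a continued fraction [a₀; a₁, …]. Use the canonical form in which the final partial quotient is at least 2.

Run the Euclidean algorithm, recording each quotient:
5503 = 10·549 + 13, so a_0 = 10
549 = 42·13 + 3, so a_1 = 42
13 = 4·3 + 1, so a_2 = 4
3 = 3·1 + 0, so a_3 = 3

[10; 42, 4, 3]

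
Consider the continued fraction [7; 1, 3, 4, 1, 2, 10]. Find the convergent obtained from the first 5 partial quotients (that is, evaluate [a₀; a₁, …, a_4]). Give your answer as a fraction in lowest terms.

Start with 1.
4 + 1/(1/1) = 4 + 1/1 = 5/1
3 + 1/(5/1) = 3 + 1/5 = 16/5
1 + 1/(16/5) = 1 + 5/16 = 21/16
7 + 1/(21/16) = 7 + 16/21 = 163/21

163/21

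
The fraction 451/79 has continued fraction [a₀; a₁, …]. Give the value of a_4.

3

Run the Euclidean algorithm, recording each quotient:
451 = 5·79 + 56, so a_0 = 5
79 = 1·56 + 23, so a_1 = 1
56 = 2·23 + 10, so a_2 = 2
23 = 2·10 + 3, so a_3 = 2
10 = 3·3 + 1, so a_4 = 3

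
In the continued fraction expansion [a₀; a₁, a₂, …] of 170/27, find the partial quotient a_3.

170 = 6·27 + 8, so a_0 = 6
27 = 3·8 + 3, so a_1 = 3
8 = 2·3 + 2, so a_2 = 2
3 = 1·2 + 1, so a_3 = 1

1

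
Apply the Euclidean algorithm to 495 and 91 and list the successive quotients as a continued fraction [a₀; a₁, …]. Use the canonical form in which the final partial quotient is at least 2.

495 ÷ 91 → quotient 5, remainder 40
91 ÷ 40 → quotient 2, remainder 11
40 ÷ 11 → quotient 3, remainder 7
11 ÷ 7 → quotient 1, remainder 4
7 ÷ 4 → quotient 1, remainder 3
4 ÷ 3 → quotient 1, remainder 1
3 ÷ 1 → quotient 3, remainder 0

[5; 2, 3, 1, 1, 1, 3]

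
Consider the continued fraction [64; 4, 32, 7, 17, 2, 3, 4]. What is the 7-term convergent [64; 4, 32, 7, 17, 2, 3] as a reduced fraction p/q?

7167322/111557

Start with 3.
2 + 1/(3/1) = 2 + 1/3 = 7/3
17 + 1/(7/3) = 17 + 3/7 = 122/7
7 + 1/(122/7) = 7 + 7/122 = 861/122
32 + 1/(861/122) = 32 + 122/861 = 27674/861
4 + 1/(27674/861) = 4 + 861/27674 = 111557/27674
64 + 1/(111557/27674) = 64 + 27674/111557 = 7167322/111557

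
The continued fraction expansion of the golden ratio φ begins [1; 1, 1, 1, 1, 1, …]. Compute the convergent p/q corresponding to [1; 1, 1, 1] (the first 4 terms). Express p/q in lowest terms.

5/3

Build up convergents one term at a time:
a_0 = 1: 1/1
a_1 = 1: 2/1
a_2 = 1: 3/2
a_3 = 1: 5/3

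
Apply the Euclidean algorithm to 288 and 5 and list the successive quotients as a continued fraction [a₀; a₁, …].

Apply division with remainder until the remainder is 0:
288 ÷ 5 → quotient 57, remainder 3
5 ÷ 3 → quotient 1, remainder 2
3 ÷ 2 → quotient 1, remainder 1
2 ÷ 1 → quotient 2, remainder 0

[57; 1, 1, 2]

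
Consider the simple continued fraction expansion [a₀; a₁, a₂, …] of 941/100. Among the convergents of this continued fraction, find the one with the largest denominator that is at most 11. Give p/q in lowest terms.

a_0 = 9: 9/1  (≤ bound)
a_1 = 2: 19/2  (≤ bound)
a_2 = 2: 47/5  (≤ bound)
a_3 = 3: 160/17  (> 11, stop)

47/5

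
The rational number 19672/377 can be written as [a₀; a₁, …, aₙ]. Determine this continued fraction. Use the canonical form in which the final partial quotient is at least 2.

Apply division with remainder until the remainder is 0:
19672 ÷ 377 → quotient 52, remainder 68
377 ÷ 68 → quotient 5, remainder 37
68 ÷ 37 → quotient 1, remainder 31
37 ÷ 31 → quotient 1, remainder 6
31 ÷ 6 → quotient 5, remainder 1
6 ÷ 1 → quotient 6, remainder 0

[52; 5, 1, 1, 5, 6]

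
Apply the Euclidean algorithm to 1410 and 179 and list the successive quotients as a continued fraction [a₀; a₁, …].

[7; 1, 7, 7, 3]

Apply division with remainder until the remainder is 0:
⌊1410/179⌋ = 7, remainder 157
⌊179/157⌋ = 1, remainder 22
⌊157/22⌋ = 7, remainder 3
⌊22/3⌋ = 7, remainder 1
⌊3/1⌋ = 3, remainder 0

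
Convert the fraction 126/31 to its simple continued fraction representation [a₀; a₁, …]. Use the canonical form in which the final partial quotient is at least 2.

[4; 15, 2]

Run the Euclidean algorithm, recording each quotient:
126 ÷ 31 → quotient 4, remainder 2
31 ÷ 2 → quotient 15, remainder 1
2 ÷ 1 → quotient 2, remainder 0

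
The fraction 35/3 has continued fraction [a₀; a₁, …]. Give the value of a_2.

35 ÷ 3 → quotient 11, remainder 2
3 ÷ 2 → quotient 1, remainder 1
2 ÷ 1 → quotient 2, remainder 0

2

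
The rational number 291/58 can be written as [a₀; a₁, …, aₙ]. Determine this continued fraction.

[5; 58]

291 = 5·58 + 1, so a_0 = 5
58 = 58·1 + 0, so a_1 = 58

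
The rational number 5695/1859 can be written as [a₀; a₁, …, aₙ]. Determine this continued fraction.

⌊5695/1859⌋ = 3, remainder 118
⌊1859/118⌋ = 15, remainder 89
⌊118/89⌋ = 1, remainder 29
⌊89/29⌋ = 3, remainder 2
⌊29/2⌋ = 14, remainder 1
⌊2/1⌋ = 2, remainder 0

[3; 15, 1, 3, 14, 2]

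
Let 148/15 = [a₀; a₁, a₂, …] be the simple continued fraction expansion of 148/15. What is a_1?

1

⌊148/15⌋ = 9, remainder 13
⌊15/13⌋ = 1, remainder 2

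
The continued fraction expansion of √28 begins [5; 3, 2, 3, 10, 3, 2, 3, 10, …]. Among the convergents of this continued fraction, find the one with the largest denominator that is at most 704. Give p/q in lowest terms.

1307/247

a_0 = 5: 5/1  (≤ bound)
a_1 = 3: 16/3  (≤ bound)
a_2 = 2: 37/7  (≤ bound)
a_3 = 3: 127/24  (≤ bound)
a_4 = 10: 1307/247  (≤ bound)
a_5 = 3: 4048/765  (> 704, stop)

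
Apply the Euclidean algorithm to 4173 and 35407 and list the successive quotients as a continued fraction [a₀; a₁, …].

[0; 8, 2, 15, 1, 13, 9]

4173 = 0·35407 + 4173, so a_0 = 0
35407 = 8·4173 + 2023, so a_1 = 8
4173 = 2·2023 + 127, so a_2 = 2
2023 = 15·127 + 118, so a_3 = 15
127 = 1·118 + 9, so a_4 = 1
118 = 13·9 + 1, so a_5 = 13
9 = 9·1 + 0, so a_6 = 9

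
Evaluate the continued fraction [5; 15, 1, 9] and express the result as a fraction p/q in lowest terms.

Start with 9.
1 + 1/(9/1) = 1 + 1/9 = 10/9
15 + 1/(10/9) = 15 + 9/10 = 159/10
5 + 1/(159/10) = 5 + 10/159 = 805/159

805/159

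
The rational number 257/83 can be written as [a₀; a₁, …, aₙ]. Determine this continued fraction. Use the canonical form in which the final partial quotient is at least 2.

257 ÷ 83 → quotient 3, remainder 8
83 ÷ 8 → quotient 10, remainder 3
8 ÷ 3 → quotient 2, remainder 2
3 ÷ 2 → quotient 1, remainder 1
2 ÷ 1 → quotient 2, remainder 0

[3; 10, 2, 1, 2]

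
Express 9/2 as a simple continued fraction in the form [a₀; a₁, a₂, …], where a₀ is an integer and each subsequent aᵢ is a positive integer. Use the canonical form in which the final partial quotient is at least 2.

[4; 2]

Run the Euclidean algorithm, recording each quotient:
9 ÷ 2 → quotient 4, remainder 1
2 ÷ 1 → quotient 2, remainder 0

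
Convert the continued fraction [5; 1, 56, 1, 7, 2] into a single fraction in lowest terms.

a_0 = 5: 5/1
a_1 = 1: 6/1
a_2 = 56: 341/57
a_3 = 1: 347/58
a_4 = 7: 2770/463
a_5 = 2: 5887/984

5887/984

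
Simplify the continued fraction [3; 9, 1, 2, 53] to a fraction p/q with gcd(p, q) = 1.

4801/1547

a_0 = 3: 3/1
a_1 = 9: 28/9
a_2 = 1: 31/10
a_3 = 2: 90/29
a_4 = 53: 4801/1547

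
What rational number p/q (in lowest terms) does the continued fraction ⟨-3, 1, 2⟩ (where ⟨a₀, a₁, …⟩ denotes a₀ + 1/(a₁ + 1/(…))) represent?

-7/3

Start with 2.
1 + 1/(2/1) = 1 + 1/2 = 3/2
-3 + 1/(3/2) = -3 + 2/3 = -7/3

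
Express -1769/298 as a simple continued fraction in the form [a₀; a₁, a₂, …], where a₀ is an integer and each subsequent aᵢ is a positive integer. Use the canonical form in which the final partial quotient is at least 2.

[-6; 15, 1, 2, 6]

Run the Euclidean algorithm, recording each quotient:
-1769 ÷ 298 → quotient -6, remainder 19
298 ÷ 19 → quotient 15, remainder 13
19 ÷ 13 → quotient 1, remainder 6
13 ÷ 6 → quotient 2, remainder 1
6 ÷ 1 → quotient 6, remainder 0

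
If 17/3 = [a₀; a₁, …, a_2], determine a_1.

1

17 ÷ 3 → quotient 5, remainder 2
3 ÷ 2 → quotient 1, remainder 1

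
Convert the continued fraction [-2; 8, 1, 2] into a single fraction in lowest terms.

-49/26

Start with 2.
1 + 1/(2/1) = 1 + 1/2 = 3/2
8 + 1/(3/2) = 8 + 2/3 = 26/3
-2 + 1/(26/3) = -2 + 3/26 = -49/26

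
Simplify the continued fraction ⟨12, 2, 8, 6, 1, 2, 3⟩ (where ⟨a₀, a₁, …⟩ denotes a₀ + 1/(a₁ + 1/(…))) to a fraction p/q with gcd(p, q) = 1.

Start with 3.
2 + 1/(3/1) = 2 + 1/3 = 7/3
1 + 1/(7/3) = 1 + 3/7 = 10/7
6 + 1/(10/7) = 6 + 7/10 = 67/10
8 + 1/(67/10) = 8 + 10/67 = 546/67
2 + 1/(546/67) = 2 + 67/546 = 1159/546
12 + 1/(1159/546) = 12 + 546/1159 = 14454/1159

14454/1159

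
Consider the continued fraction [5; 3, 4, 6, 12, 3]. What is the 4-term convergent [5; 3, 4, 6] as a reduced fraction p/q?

Start with 6.
4 + 1/(6/1) = 4 + 1/6 = 25/6
3 + 1/(25/6) = 3 + 6/25 = 81/25
5 + 1/(81/25) = 5 + 25/81 = 430/81

430/81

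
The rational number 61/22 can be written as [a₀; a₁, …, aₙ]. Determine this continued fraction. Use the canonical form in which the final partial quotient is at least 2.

[2; 1, 3, 2, 2]

Repeatedly divide and take the remainder:
61 = 2·22 + 17, so a_0 = 2
22 = 1·17 + 5, so a_1 = 1
17 = 3·5 + 2, so a_2 = 3
5 = 2·2 + 1, so a_3 = 2
2 = 2·1 + 0, so a_4 = 2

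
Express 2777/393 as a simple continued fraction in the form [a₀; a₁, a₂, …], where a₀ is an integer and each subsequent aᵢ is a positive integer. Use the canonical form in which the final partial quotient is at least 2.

Apply division with remainder until the remainder is 0:
2777 ÷ 393 → quotient 7, remainder 26
393 ÷ 26 → quotient 15, remainder 3
26 ÷ 3 → quotient 8, remainder 2
3 ÷ 2 → quotient 1, remainder 1
2 ÷ 1 → quotient 2, remainder 0

[7; 15, 8, 1, 2]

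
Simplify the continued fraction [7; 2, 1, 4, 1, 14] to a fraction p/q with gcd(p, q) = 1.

a_0 = 7: 7/1
a_1 = 2: 15/2
a_2 = 1: 22/3
a_3 = 4: 103/14
a_4 = 1: 125/17
a_5 = 14: 1853/252

1853/252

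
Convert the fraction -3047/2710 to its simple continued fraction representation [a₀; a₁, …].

Repeatedly divide and take the remainder:
⌊-3047/2710⌋ = -2, remainder 2373
⌊2710/2373⌋ = 1, remainder 337
⌊2373/337⌋ = 7, remainder 14
⌊337/14⌋ = 24, remainder 1
⌊14/1⌋ = 14, remainder 0

[-2; 1, 7, 24, 14]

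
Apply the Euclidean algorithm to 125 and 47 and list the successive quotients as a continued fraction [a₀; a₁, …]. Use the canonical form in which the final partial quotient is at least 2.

125 ÷ 47 → quotient 2, remainder 31
47 ÷ 31 → quotient 1, remainder 16
31 ÷ 16 → quotient 1, remainder 15
16 ÷ 15 → quotient 1, remainder 1
15 ÷ 1 → quotient 15, remainder 0

[2; 1, 1, 1, 15]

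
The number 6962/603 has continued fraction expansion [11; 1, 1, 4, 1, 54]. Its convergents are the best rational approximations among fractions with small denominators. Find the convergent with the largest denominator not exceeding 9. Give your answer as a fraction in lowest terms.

a_0 = 11: 11/1  (≤ bound)
a_1 = 1: 12/1  (≤ bound)
a_2 = 1: 23/2  (≤ bound)
a_3 = 4: 104/9  (≤ bound)
a_4 = 1: 127/11  (> 9, stop)

104/9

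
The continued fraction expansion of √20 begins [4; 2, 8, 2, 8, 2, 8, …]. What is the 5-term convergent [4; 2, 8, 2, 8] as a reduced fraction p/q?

a_0 = 4: 4/1
a_1 = 2: 9/2
a_2 = 8: 76/17
a_3 = 2: 161/36
a_4 = 8: 1364/305

1364/305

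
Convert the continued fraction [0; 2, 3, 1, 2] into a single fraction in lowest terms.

11/25

a_0 = 0: 0/1
a_1 = 2: 1/2
a_2 = 3: 3/7
a_3 = 1: 4/9
a_4 = 2: 11/25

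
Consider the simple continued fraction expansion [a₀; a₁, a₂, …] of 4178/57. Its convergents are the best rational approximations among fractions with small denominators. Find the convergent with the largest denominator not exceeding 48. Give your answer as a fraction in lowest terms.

List convergents until the denominator exceeds the bound:
a_0 = 73: 73/1  (≤ bound)
a_1 = 3: 220/3  (≤ bound)
a_2 = 2: 513/7  (≤ bound)
a_3 = 1: 733/10  (≤ bound)
a_4 = 5: 4178/57  (> 48, stop)

733/10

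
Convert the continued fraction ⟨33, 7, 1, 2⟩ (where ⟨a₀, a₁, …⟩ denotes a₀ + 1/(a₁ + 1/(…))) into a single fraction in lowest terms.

a_0 = 33: 33/1
a_1 = 7: 232/7
a_2 = 1: 265/8
a_3 = 2: 762/23

762/23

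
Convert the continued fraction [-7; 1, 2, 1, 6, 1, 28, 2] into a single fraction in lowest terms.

-11396/1821

Start with 2.
28 + 1/(2/1) = 28 + 1/2 = 57/2
1 + 1/(57/2) = 1 + 2/57 = 59/57
6 + 1/(59/57) = 6 + 57/59 = 411/59
1 + 1/(411/59) = 1 + 59/411 = 470/411
2 + 1/(470/411) = 2 + 411/470 = 1351/470
1 + 1/(1351/470) = 1 + 470/1351 = 1821/1351
-7 + 1/(1821/1351) = -7 + 1351/1821 = -11396/1821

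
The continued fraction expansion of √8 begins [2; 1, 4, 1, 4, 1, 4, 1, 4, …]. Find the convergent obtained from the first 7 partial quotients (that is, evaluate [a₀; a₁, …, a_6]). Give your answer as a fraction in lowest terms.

a_0 = 2: 2/1
a_1 = 1: 3/1
a_2 = 4: 14/5
a_3 = 1: 17/6
a_4 = 4: 82/29
a_5 = 1: 99/35
a_6 = 4: 478/169

478/169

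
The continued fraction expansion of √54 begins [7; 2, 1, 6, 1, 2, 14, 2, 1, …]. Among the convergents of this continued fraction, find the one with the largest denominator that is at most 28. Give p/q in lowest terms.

169/23

a_0 = 7: 7/1  (≤ bound)
a_1 = 2: 15/2  (≤ bound)
a_2 = 1: 22/3  (≤ bound)
a_3 = 6: 147/20  (≤ bound)
a_4 = 1: 169/23  (≤ bound)
a_5 = 2: 485/66  (> 28, stop)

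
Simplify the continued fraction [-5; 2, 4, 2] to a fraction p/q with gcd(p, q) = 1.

-91/20

Collapse the nested fraction from the inside out:
Start with 2.
4 + 1/(2/1) = 4 + 1/2 = 9/2
2 + 1/(9/2) = 2 + 2/9 = 20/9
-5 + 1/(20/9) = -5 + 9/20 = -91/20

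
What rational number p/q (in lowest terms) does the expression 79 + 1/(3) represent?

Work from the innermost term outward:
Start with 3.
79 + 1/(3/1) = 79 + 1/3 = 238/3

238/3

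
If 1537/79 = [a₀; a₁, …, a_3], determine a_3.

7

Apply division with remainder until the remainder is 0:
⌊1537/79⌋ = 19, remainder 36
⌊79/36⌋ = 2, remainder 7
⌊36/7⌋ = 5, remainder 1
⌊7/1⌋ = 7, remainder 0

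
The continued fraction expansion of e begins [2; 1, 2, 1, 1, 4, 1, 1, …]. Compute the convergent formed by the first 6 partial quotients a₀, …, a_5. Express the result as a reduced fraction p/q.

87/32

a_0 = 2: 2/1
a_1 = 1: 3/1
a_2 = 2: 8/3
a_3 = 1: 11/4
a_4 = 1: 19/7
a_5 = 4: 87/32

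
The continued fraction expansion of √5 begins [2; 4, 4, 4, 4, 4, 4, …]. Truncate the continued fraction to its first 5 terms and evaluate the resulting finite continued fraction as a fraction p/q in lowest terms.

682/305

Build up convergents one term at a time:
a_0 = 2: 2/1
a_1 = 4: 9/4
a_2 = 4: 38/17
a_3 = 4: 161/72
a_4 = 4: 682/305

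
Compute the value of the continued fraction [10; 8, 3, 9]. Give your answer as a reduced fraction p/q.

2358/233

a_0 = 10: 10/1
a_1 = 8: 81/8
a_2 = 3: 253/25
a_3 = 9: 2358/233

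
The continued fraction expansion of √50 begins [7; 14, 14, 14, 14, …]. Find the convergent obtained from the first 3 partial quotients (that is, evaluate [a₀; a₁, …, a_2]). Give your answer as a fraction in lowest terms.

1393/197

Start with 14.
14 + 1/(14/1) = 14 + 1/14 = 197/14
7 + 1/(197/14) = 7 + 14/197 = 1393/197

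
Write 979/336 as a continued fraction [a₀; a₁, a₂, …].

979 = 2·336 + 307, so a_0 = 2
336 = 1·307 + 29, so a_1 = 1
307 = 10·29 + 17, so a_2 = 10
29 = 1·17 + 12, so a_3 = 1
17 = 1·12 + 5, so a_4 = 1
12 = 2·5 + 2, so a_5 = 2
5 = 2·2 + 1, so a_6 = 2
2 = 2·1 + 0, so a_7 = 2

[2; 1, 10, 1, 1, 2, 2, 2]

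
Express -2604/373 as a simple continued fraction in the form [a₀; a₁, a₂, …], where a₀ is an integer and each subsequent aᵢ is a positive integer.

⌊-2604/373⌋ = -7, remainder 7
⌊373/7⌋ = 53, remainder 2
⌊7/2⌋ = 3, remainder 1
⌊2/1⌋ = 2, remainder 0

[-7; 53, 3, 2]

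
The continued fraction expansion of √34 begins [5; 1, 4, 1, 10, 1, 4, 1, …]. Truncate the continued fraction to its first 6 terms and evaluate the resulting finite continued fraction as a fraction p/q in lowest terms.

Build up convergents one term at a time:
a_0 = 5: 5/1
a_1 = 1: 6/1
a_2 = 4: 29/5
a_3 = 1: 35/6
a_4 = 10: 379/65
a_5 = 1: 414/71

414/71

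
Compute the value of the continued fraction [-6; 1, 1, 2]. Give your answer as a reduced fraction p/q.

Start with 2.
1 + 1/(2/1) = 1 + 1/2 = 3/2
1 + 1/(3/2) = 1 + 2/3 = 5/3
-6 + 1/(5/3) = -6 + 3/5 = -27/5

-27/5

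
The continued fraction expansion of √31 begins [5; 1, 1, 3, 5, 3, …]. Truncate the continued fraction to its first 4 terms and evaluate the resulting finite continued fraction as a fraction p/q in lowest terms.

Start with 3.
1 + 1/(3/1) = 1 + 1/3 = 4/3
1 + 1/(4/3) = 1 + 3/4 = 7/4
5 + 1/(7/4) = 5 + 4/7 = 39/7

39/7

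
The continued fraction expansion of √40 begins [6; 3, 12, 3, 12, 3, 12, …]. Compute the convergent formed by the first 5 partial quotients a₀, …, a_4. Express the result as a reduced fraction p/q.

a_0 = 6: 6/1
a_1 = 3: 19/3
a_2 = 12: 234/37
a_3 = 3: 721/114
a_4 = 12: 8886/1405

8886/1405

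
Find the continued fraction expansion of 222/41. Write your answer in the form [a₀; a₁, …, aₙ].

Repeatedly divide and take the remainder:
222 ÷ 41 → quotient 5, remainder 17
41 ÷ 17 → quotient 2, remainder 7
17 ÷ 7 → quotient 2, remainder 3
7 ÷ 3 → quotient 2, remainder 1
3 ÷ 1 → quotient 3, remainder 0

[5; 2, 2, 2, 3]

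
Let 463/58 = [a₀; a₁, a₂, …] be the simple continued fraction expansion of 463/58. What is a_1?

1

463 ÷ 58 → quotient 7, remainder 57
58 ÷ 57 → quotient 1, remainder 1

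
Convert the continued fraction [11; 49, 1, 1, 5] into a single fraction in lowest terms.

6006/545

Start with 5.
1 + 1/(5/1) = 1 + 1/5 = 6/5
1 + 1/(6/5) = 1 + 5/6 = 11/6
49 + 1/(11/6) = 49 + 6/11 = 545/11
11 + 1/(545/11) = 11 + 11/545 = 6006/545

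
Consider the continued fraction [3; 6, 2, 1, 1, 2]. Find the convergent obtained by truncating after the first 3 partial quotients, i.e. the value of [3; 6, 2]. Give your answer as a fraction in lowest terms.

41/13

a_0 = 3: 3/1
a_1 = 6: 19/6
a_2 = 2: 41/13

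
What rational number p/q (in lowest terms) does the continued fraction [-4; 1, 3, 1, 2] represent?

-45/14

Start with 2.
1 + 1/(2/1) = 1 + 1/2 = 3/2
3 + 1/(3/2) = 3 + 2/3 = 11/3
1 + 1/(11/3) = 1 + 3/11 = 14/11
-4 + 1/(14/11) = -4 + 11/14 = -45/14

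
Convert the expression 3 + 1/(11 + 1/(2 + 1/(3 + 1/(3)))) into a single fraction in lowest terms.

Use the convergent recurrence hₖ = aₖ·hₖ₋₁ + hₖ₋₂ (and likewise for the denominators kₖ):
a_0 = 3: 3/1
a_1 = 11: 34/11
a_2 = 2: 71/23
a_3 = 3: 247/80
a_4 = 3: 812/263

812/263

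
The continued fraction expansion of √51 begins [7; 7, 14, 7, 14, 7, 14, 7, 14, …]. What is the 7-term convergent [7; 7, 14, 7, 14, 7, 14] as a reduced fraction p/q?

Starting at the tail and folding back:
Start with 14.
7 + 1/(14/1) = 7 + 1/14 = 99/14
14 + 1/(99/14) = 14 + 14/99 = 1400/99
7 + 1/(1400/99) = 7 + 99/1400 = 9899/1400
14 + 1/(9899/1400) = 14 + 1400/9899 = 139986/9899
7 + 1/(139986/9899) = 7 + 9899/139986 = 989801/139986
7 + 1/(989801/139986) = 7 + 139986/989801 = 7068593/989801

7068593/989801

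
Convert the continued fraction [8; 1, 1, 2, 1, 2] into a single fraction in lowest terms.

Work from the innermost term outward:
Start with 2.
1 + 1/(2/1) = 1 + 1/2 = 3/2
2 + 1/(3/2) = 2 + 2/3 = 8/3
1 + 1/(8/3) = 1 + 3/8 = 11/8
1 + 1/(11/8) = 1 + 8/11 = 19/11
8 + 1/(19/11) = 8 + 11/19 = 163/19

163/19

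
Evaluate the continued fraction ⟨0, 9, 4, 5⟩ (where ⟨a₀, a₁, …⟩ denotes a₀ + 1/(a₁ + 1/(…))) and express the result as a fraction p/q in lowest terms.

a_0 = 0: 0/1
a_1 = 9: 1/9
a_2 = 4: 4/37
a_3 = 5: 21/194

21/194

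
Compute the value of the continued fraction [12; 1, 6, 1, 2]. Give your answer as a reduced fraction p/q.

296/23

a_0 = 12: 12/1
a_1 = 1: 13/1
a_2 = 6: 90/7
a_3 = 1: 103/8
a_4 = 2: 296/23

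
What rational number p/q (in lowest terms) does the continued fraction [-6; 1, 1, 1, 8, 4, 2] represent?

-1283/240

Starting at the tail and folding back:
Start with 2.
4 + 1/(2/1) = 4 + 1/2 = 9/2
8 + 1/(9/2) = 8 + 2/9 = 74/9
1 + 1/(74/9) = 1 + 9/74 = 83/74
1 + 1/(83/74) = 1 + 74/83 = 157/83
1 + 1/(157/83) = 1 + 83/157 = 240/157
-6 + 1/(240/157) = -6 + 157/240 = -1283/240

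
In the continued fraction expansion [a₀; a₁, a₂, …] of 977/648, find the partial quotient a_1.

Run the Euclidean algorithm, recording each quotient:
977 ÷ 648 → quotient 1, remainder 329
648 ÷ 329 → quotient 1, remainder 319

1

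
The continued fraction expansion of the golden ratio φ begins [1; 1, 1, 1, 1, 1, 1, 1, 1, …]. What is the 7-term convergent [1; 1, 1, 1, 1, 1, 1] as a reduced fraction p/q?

21/13

a_0 = 1: 1/1
a_1 = 1: 2/1
a_2 = 1: 3/2
a_3 = 1: 5/3
a_4 = 1: 8/5
a_5 = 1: 13/8
a_6 = 1: 21/13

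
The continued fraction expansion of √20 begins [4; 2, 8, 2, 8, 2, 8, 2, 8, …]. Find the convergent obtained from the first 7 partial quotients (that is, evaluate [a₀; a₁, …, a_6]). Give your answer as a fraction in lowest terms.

24476/5473

Start with 8.
2 + 1/(8/1) = 2 + 1/8 = 17/8
8 + 1/(17/8) = 8 + 8/17 = 144/17
2 + 1/(144/17) = 2 + 17/144 = 305/144
8 + 1/(305/144) = 8 + 144/305 = 2584/305
2 + 1/(2584/305) = 2 + 305/2584 = 5473/2584
4 + 1/(5473/2584) = 4 + 2584/5473 = 24476/5473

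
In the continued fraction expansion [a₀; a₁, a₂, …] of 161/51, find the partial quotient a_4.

161 = 3·51 + 8, so a_0 = 3
51 = 6·8 + 3, so a_1 = 6
8 = 2·3 + 2, so a_2 = 2
3 = 1·2 + 1, so a_3 = 1
2 = 2·1 + 0, so a_4 = 2

2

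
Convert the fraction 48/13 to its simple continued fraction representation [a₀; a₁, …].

[3; 1, 2, 4]

⌊48/13⌋ = 3, remainder 9
⌊13/9⌋ = 1, remainder 4
⌊9/4⌋ = 2, remainder 1
⌊4/1⌋ = 4, remainder 0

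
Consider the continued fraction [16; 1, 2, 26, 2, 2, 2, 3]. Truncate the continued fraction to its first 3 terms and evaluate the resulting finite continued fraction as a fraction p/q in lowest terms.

50/3

a_0 = 16: 16/1
a_1 = 1: 17/1
a_2 = 2: 50/3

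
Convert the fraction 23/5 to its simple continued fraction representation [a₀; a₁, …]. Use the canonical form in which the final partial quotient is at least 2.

Run the Euclidean algorithm, recording each quotient:
23 = 4·5 + 3, so a_0 = 4
5 = 1·3 + 2, so a_1 = 1
3 = 1·2 + 1, so a_2 = 1
2 = 2·1 + 0, so a_3 = 2

[4; 1, 1, 2]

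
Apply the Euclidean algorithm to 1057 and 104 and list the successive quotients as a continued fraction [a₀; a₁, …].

⌊1057/104⌋ = 10, remainder 17
⌊104/17⌋ = 6, remainder 2
⌊17/2⌋ = 8, remainder 1
⌊2/1⌋ = 2, remainder 0

[10; 6, 8, 2]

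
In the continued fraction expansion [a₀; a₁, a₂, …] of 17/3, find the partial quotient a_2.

2

17 = 5·3 + 2, so a_0 = 5
3 = 1·2 + 1, so a_1 = 1
2 = 2·1 + 0, so a_2 = 2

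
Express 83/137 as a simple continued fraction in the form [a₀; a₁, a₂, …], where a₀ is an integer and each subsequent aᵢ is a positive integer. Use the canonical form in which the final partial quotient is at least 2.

Repeatedly divide and take the remainder:
83 ÷ 137 → quotient 0, remainder 83
137 ÷ 83 → quotient 1, remainder 54
83 ÷ 54 → quotient 1, remainder 29
54 ÷ 29 → quotient 1, remainder 25
29 ÷ 25 → quotient 1, remainder 4
25 ÷ 4 → quotient 6, remainder 1
4 ÷ 1 → quotient 4, remainder 0

[0; 1, 1, 1, 1, 6, 4]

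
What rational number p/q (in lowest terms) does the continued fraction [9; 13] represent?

118/13

Start with 13.
9 + 1/(13/1) = 9 + 1/13 = 118/13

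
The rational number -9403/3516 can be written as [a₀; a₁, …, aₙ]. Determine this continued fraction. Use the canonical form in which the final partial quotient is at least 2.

Run the Euclidean algorithm, recording each quotient:
-9403 = -3·3516 + 1145, so a_0 = -3
3516 = 3·1145 + 81, so a_1 = 3
1145 = 14·81 + 11, so a_2 = 14
81 = 7·11 + 4, so a_3 = 7
11 = 2·4 + 3, so a_4 = 2
4 = 1·3 + 1, so a_5 = 1
3 = 3·1 + 0, so a_6 = 3

[-3; 3, 14, 7, 2, 1, 3]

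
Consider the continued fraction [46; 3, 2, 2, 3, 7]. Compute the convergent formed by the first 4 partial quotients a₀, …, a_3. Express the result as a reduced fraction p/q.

787/17

Build up convergents one term at a time:
a_0 = 46: 46/1
a_1 = 3: 139/3
a_2 = 2: 324/7
a_3 = 2: 787/17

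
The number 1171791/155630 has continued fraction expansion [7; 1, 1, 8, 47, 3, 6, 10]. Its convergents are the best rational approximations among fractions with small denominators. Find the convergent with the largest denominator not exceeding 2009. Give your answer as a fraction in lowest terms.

6031/801

a_0 = 7: 7/1  (≤ bound)
a_1 = 1: 8/1  (≤ bound)
a_2 = 1: 15/2  (≤ bound)
a_3 = 8: 128/17  (≤ bound)
a_4 = 47: 6031/801  (≤ bound)
a_5 = 3: 18221/2420  (> 2009, stop)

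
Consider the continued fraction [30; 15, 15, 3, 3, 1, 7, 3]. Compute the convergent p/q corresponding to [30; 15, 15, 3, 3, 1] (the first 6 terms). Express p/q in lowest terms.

90139/2998

a_0 = 30: 30/1
a_1 = 15: 451/15
a_2 = 15: 6795/226
a_3 = 3: 20836/693
a_4 = 3: 69303/2305
a_5 = 1: 90139/2998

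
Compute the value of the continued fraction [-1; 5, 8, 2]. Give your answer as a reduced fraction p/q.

-70/87

Starting at the tail and folding back:
Start with 2.
8 + 1/(2/1) = 8 + 1/2 = 17/2
5 + 1/(17/2) = 5 + 2/17 = 87/17
-1 + 1/(87/17) = -1 + 17/87 = -70/87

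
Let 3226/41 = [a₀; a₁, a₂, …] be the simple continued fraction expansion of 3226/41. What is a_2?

2

3226 = 78·41 + 28, so a_0 = 78
41 = 1·28 + 13, so a_1 = 1
28 = 2·13 + 2, so a_2 = 2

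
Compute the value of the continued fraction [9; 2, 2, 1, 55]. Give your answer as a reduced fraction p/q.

3677/390

Compute successive convergents:
a_0 = 9: 9/1
a_1 = 2: 19/2
a_2 = 2: 47/5
a_3 = 1: 66/7
a_4 = 55: 3677/390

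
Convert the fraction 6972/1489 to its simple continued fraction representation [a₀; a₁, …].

[4; 1, 2, 6, 1, 3, 8, 2]

6972 ÷ 1489 → quotient 4, remainder 1016
1489 ÷ 1016 → quotient 1, remainder 473
1016 ÷ 473 → quotient 2, remainder 70
473 ÷ 70 → quotient 6, remainder 53
70 ÷ 53 → quotient 1, remainder 17
53 ÷ 17 → quotient 3, remainder 2
17 ÷ 2 → quotient 8, remainder 1
2 ÷ 1 → quotient 2, remainder 0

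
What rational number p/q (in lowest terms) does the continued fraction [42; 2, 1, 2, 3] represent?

Start with 3.
2 + 1/(3/1) = 2 + 1/3 = 7/3
1 + 1/(7/3) = 1 + 3/7 = 10/7
2 + 1/(10/7) = 2 + 7/10 = 27/10
42 + 1/(27/10) = 42 + 10/27 = 1144/27

1144/27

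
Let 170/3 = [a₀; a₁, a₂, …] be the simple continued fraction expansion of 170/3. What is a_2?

2

⌊170/3⌋ = 56, remainder 2
⌊3/2⌋ = 1, remainder 1
⌊2/1⌋ = 2, remainder 0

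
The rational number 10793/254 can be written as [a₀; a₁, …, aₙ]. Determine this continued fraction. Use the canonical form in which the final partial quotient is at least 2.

Apply division with remainder until the remainder is 0:
⌊10793/254⌋ = 42, remainder 125
⌊254/125⌋ = 2, remainder 4
⌊125/4⌋ = 31, remainder 1
⌊4/1⌋ = 4, remainder 0

[42; 2, 31, 4]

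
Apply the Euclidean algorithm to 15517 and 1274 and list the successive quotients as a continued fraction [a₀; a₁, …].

Run the Euclidean algorithm, recording each quotient:
15517 = 12·1274 + 229, so a_0 = 12
1274 = 5·229 + 129, so a_1 = 5
229 = 1·129 + 100, so a_2 = 1
129 = 1·100 + 29, so a_3 = 1
100 = 3·29 + 13, so a_4 = 3
29 = 2·13 + 3, so a_5 = 2
13 = 4·3 + 1, so a_6 = 4
3 = 3·1 + 0, so a_7 = 3

[12; 5, 1, 1, 3, 2, 4, 3]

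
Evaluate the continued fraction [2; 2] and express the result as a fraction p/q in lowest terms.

a_0 = 2: 2/1
a_1 = 2: 5/2

5/2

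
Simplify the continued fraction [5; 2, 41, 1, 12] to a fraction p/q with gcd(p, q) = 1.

a_0 = 5: 5/1
a_1 = 2: 11/2
a_2 = 41: 456/83
a_3 = 1: 467/85
a_4 = 12: 6060/1103

6060/1103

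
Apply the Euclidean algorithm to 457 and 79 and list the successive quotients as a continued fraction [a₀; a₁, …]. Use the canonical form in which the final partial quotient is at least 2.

[5; 1, 3, 1, 1, 1, 5]

Repeatedly divide and take the remainder:
⌊457/79⌋ = 5, remainder 62
⌊79/62⌋ = 1, remainder 17
⌊62/17⌋ = 3, remainder 11
⌊17/11⌋ = 1, remainder 6
⌊11/6⌋ = 1, remainder 5
⌊6/5⌋ = 1, remainder 1
⌊5/1⌋ = 5, remainder 0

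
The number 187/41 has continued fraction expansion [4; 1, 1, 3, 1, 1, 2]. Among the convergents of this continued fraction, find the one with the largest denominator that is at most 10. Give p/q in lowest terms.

a_0 = 4: 4/1  (≤ bound)
a_1 = 1: 5/1  (≤ bound)
a_2 = 1: 9/2  (≤ bound)
a_3 = 3: 32/7  (≤ bound)
a_4 = 1: 41/9  (≤ bound)
a_5 = 1: 73/16  (> 10, stop)

41/9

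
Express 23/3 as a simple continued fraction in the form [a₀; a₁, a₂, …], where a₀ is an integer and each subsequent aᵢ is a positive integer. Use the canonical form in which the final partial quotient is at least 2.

[7; 1, 2]

Repeatedly divide and take the remainder:
23 ÷ 3 → quotient 7, remainder 2
3 ÷ 2 → quotient 1, remainder 1
2 ÷ 1 → quotient 2, remainder 0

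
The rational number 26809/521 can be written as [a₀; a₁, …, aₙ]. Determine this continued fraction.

Run the Euclidean algorithm, recording each quotient:
⌊26809/521⌋ = 51, remainder 238
⌊521/238⌋ = 2, remainder 45
⌊238/45⌋ = 5, remainder 13
⌊45/13⌋ = 3, remainder 6
⌊13/6⌋ = 2, remainder 1
⌊6/1⌋ = 6, remainder 0

[51; 2, 5, 3, 2, 6]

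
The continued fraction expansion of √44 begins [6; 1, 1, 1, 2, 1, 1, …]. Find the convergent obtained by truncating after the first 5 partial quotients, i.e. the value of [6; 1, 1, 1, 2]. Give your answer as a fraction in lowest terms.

53/8

Collapse the nested fraction from the inside out:
Start with 2.
1 + 1/(2/1) = 1 + 1/2 = 3/2
1 + 1/(3/2) = 1 + 2/3 = 5/3
1 + 1/(5/3) = 1 + 3/5 = 8/5
6 + 1/(8/5) = 6 + 5/8 = 53/8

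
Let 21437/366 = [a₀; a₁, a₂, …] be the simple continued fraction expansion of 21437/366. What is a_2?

1

⌊21437/366⌋ = 58, remainder 209
⌊366/209⌋ = 1, remainder 157
⌊209/157⌋ = 1, remainder 52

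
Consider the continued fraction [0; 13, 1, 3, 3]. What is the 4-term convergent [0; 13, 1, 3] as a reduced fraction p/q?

Work from the innermost term outward:
Start with 3.
1 + 1/(3/1) = 1 + 1/3 = 4/3
13 + 1/(4/3) = 13 + 3/4 = 55/4
0 + 1/(55/4) = 0 + 4/55 = 4/55

4/55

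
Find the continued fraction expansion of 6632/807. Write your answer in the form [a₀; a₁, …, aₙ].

Apply division with remainder until the remainder is 0:
6632 ÷ 807 → quotient 8, remainder 176
807 ÷ 176 → quotient 4, remainder 103
176 ÷ 103 → quotient 1, remainder 73
103 ÷ 73 → quotient 1, remainder 30
73 ÷ 30 → quotient 2, remainder 13
30 ÷ 13 → quotient 2, remainder 4
13 ÷ 4 → quotient 3, remainder 1
4 ÷ 1 → quotient 4, remainder 0

[8; 4, 1, 1, 2, 2, 3, 4]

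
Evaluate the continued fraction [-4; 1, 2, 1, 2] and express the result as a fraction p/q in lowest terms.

-36/11

Collapse the nested fraction from the inside out:
Start with 2.
1 + 1/(2/1) = 1 + 1/2 = 3/2
2 + 1/(3/2) = 2 + 2/3 = 8/3
1 + 1/(8/3) = 1 + 3/8 = 11/8
-4 + 1/(11/8) = -4 + 8/11 = -36/11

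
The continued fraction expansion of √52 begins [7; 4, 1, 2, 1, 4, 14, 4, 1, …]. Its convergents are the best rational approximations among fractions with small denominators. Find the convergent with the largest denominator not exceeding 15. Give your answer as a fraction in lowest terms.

101/14

a_0 = 7: 7/1  (≤ bound)
a_1 = 4: 29/4  (≤ bound)
a_2 = 1: 36/5  (≤ bound)
a_3 = 2: 101/14  (≤ bound)
a_4 = 1: 137/19  (> 15, stop)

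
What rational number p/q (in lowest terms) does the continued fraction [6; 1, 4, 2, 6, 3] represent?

1527/224

a_0 = 6: 6/1
a_1 = 1: 7/1
a_2 = 4: 34/5
a_3 = 2: 75/11
a_4 = 6: 484/71
a_5 = 3: 1527/224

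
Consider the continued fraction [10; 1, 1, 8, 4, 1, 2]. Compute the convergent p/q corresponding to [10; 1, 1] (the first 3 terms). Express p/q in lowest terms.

21/2

Compute successive convergents:
a_0 = 10: 10/1
a_1 = 1: 11/1
a_2 = 1: 21/2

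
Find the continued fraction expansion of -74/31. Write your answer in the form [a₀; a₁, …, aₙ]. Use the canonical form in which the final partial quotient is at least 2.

[-3; 1, 1, 1, 1, 2, 2]

Run the Euclidean algorithm, recording each quotient:
-74 ÷ 31 → quotient -3, remainder 19
31 ÷ 19 → quotient 1, remainder 12
19 ÷ 12 → quotient 1, remainder 7
12 ÷ 7 → quotient 1, remainder 5
7 ÷ 5 → quotient 1, remainder 2
5 ÷ 2 → quotient 2, remainder 1
2 ÷ 1 → quotient 2, remainder 0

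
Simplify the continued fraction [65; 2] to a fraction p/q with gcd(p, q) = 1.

Use the convergent recurrence hₖ = aₖ·hₖ₋₁ + hₖ₋₂ (and likewise for the denominators kₖ):
a_0 = 65: 65/1
a_1 = 2: 131/2

131/2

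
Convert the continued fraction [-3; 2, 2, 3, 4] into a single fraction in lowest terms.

Starting at the tail and folding back:
Start with 4.
3 + 1/(4/1) = 3 + 1/4 = 13/4
2 + 1/(13/4) = 2 + 4/13 = 30/13
2 + 1/(30/13) = 2 + 13/30 = 73/30
-3 + 1/(73/30) = -3 + 30/73 = -189/73

-189/73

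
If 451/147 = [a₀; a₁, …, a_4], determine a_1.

14

451 ÷ 147 → quotient 3, remainder 10
147 ÷ 10 → quotient 14, remainder 7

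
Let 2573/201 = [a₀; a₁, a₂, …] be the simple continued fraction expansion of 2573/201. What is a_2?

4

2573 ÷ 201 → quotient 12, remainder 161
201 ÷ 161 → quotient 1, remainder 40
161 ÷ 40 → quotient 4, remainder 1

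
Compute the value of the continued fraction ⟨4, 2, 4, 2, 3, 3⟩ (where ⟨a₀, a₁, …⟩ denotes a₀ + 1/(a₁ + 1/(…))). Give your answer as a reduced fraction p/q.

1010/227

Start with 3.
3 + 1/(3/1) = 3 + 1/3 = 10/3
2 + 1/(10/3) = 2 + 3/10 = 23/10
4 + 1/(23/10) = 4 + 10/23 = 102/23
2 + 1/(102/23) = 2 + 23/102 = 227/102
4 + 1/(227/102) = 4 + 102/227 = 1010/227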